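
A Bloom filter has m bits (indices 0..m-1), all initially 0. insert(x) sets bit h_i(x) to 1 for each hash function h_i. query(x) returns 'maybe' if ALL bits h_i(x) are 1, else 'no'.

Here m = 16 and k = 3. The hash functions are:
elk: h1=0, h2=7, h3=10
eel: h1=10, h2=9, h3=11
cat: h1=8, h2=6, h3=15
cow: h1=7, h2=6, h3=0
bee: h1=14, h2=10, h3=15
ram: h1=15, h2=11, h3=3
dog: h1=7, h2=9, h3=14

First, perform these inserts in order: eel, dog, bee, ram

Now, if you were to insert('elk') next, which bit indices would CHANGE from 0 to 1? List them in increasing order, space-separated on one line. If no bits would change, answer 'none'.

Answer: 0

Derivation:
Start: bits=0000000000000000
After insert 'eel': sets bits 9 10 11 -> bits=0000000001110000
After insert 'dog': sets bits 7 9 14 -> bits=0000000101110010
After insert 'bee': sets bits 10 14 15 -> bits=0000000101110011
After insert 'ram': sets bits 3 11 15 -> bits=0001000101110011
insert 'elk' would touch bits 0 7 10; currently bit0=0, bit7=1, bit10=1
Bits that are 0 among those (would change 0->1): 0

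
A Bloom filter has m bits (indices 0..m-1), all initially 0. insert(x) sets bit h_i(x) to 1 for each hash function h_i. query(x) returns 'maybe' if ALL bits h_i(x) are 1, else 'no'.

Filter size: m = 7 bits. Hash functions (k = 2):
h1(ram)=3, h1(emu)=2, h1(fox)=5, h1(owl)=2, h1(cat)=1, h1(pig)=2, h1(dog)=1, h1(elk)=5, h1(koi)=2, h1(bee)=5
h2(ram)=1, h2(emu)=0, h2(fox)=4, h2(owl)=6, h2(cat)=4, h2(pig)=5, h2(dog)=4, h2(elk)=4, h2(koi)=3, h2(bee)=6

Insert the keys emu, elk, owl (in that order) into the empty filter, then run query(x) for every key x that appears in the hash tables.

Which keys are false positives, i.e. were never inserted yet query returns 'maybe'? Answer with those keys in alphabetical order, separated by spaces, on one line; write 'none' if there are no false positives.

Start: bits=0000000
After insert 'emu': sets bits 0 2 -> bits=1010000
After insert 'elk': sets bits 4 5 -> bits=1010110
After insert 'owl': sets bits 2 6 -> bits=1010111
Not inserted: bee cat dog fox koi pig ram — query each against bits=1010111:
query bee: checks bit5=1, bit6=1 (all 1) -> maybe => FALSE POSITIVE
query cat: checks bit1=0, bit4=1 (has a 0) -> no => not a false positive
query dog: checks bit1=0, bit4=1 (has a 0) -> no => not a false positive
query fox: checks bit4=1, bit5=1 (all 1) -> maybe => FALSE POSITIVE
query koi: checks bit2=1, bit3=0 (has a 0) -> no => not a false positive
query pig: checks bit2=1, bit5=1 (all 1) -> maybe => FALSE POSITIVE
query ram: checks bit1=0, bit3=0 (has a 0) -> no => not a false positive
False positives (alphabetical): bee fox pig

Answer: bee fox pig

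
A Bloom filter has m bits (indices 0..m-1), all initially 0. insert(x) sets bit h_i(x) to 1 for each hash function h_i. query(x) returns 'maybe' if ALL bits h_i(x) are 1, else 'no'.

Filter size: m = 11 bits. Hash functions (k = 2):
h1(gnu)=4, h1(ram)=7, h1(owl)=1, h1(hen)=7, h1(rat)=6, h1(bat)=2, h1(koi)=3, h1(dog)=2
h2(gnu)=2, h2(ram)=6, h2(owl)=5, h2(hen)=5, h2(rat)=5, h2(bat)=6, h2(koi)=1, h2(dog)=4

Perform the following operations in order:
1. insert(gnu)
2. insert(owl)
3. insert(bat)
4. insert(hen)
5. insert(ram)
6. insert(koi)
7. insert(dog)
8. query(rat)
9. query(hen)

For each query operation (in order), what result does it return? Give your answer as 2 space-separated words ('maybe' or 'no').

Answer: maybe maybe

Derivation:
Start: bits=00000000000
Op 1: insert gnu -> sets bits 2 4 -> bits=00101000000
Op 2: insert owl -> sets bits 1 5 -> bits=01101100000
Op 3: insert bat -> sets bits 2 6 -> bits=01101110000
Op 4: insert hen -> sets bits 5 7 -> bits=01101111000
Op 5: insert ram -> sets bits 6 7 -> bits=01101111000
Op 6: insert koi -> sets bits 1 3 -> bits=01111111000
Op 7: insert dog -> sets bits 2 4 -> bits=01111111000
Op 8: query rat -> checks bit5=1, bit6=1 (all 1) -> maybe
Op 9: query hen -> checks bit5=1, bit7=1 (all 1) -> maybe
Query results in order: maybe maybe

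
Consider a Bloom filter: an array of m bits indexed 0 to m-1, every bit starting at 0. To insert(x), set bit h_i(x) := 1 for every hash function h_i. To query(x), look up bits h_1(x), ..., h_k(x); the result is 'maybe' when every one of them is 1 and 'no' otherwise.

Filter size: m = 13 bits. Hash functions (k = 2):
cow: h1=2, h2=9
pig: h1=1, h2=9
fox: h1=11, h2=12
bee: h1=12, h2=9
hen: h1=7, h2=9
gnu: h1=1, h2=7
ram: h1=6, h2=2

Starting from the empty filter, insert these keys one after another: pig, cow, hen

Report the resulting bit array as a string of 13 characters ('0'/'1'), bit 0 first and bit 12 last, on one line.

Start: bits=0000000000000
After insert 'pig': sets bits 1 9 -> bits=0100000001000
After insert 'cow': sets bits 2 9 -> bits=0110000001000
After insert 'hen': sets bits 7 9 -> bits=0110000101000

Answer: 0110000101000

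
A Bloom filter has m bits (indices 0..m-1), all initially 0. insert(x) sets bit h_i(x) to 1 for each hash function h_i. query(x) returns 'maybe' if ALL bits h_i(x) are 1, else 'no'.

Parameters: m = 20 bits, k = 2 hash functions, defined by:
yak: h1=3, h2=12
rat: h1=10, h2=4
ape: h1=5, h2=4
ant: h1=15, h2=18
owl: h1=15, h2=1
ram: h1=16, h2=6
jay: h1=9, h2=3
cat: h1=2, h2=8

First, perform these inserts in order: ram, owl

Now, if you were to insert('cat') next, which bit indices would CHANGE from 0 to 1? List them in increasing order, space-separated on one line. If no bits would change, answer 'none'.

Start: bits=00000000000000000000
After insert 'ram': sets bits 6 16 -> bits=00000010000000001000
After insert 'owl': sets bits 1 15 -> bits=01000010000000011000
insert 'cat' would touch bits 2 8; currently bit2=0, bit8=0
Bits that are 0 among those (would change 0->1): 2 8

Answer: 2 8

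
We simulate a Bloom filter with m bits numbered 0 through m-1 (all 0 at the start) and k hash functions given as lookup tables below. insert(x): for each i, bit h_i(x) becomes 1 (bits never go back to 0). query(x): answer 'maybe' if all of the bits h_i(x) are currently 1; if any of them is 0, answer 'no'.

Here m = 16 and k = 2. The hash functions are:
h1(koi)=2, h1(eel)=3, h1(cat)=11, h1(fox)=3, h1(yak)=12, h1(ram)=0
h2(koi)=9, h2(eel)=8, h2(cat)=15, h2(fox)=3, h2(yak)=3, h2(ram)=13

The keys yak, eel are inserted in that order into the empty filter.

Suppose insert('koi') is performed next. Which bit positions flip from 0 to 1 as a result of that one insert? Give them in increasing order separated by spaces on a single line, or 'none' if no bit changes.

Start: bits=0000000000000000
After insert 'yak': sets bits 3 12 -> bits=0001000000001000
After insert 'eel': sets bits 3 8 -> bits=0001000010001000
insert 'koi' would touch bits 2 9; currently bit2=0, bit9=0
Bits that are 0 among those (would change 0->1): 2 9

Answer: 2 9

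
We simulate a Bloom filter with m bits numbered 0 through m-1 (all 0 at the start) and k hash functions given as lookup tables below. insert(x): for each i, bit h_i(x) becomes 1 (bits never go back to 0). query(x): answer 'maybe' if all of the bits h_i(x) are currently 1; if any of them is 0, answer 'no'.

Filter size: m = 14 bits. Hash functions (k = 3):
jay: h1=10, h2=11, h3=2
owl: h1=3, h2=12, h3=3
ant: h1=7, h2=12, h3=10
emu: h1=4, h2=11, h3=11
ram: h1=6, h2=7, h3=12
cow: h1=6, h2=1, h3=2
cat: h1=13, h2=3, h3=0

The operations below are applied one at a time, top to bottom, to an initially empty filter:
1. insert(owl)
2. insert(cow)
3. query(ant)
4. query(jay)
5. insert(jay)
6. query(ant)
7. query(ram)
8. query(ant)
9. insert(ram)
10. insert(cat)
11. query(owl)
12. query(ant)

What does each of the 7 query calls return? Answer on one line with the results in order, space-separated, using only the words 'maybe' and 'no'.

Answer: no no no no no maybe maybe

Derivation:
Start: bits=00000000000000
Op 1: insert owl -> sets bits 3 12 -> bits=00010000000010
Op 2: insert cow -> sets bits 1 2 6 -> bits=01110010000010
Op 3: query ant -> checks bit7=0, bit10=0, bit12=1 (has a 0) -> no
Op 4: query jay -> checks bit2=1, bit10=0, bit11=0 (has a 0) -> no
Op 5: insert jay -> sets bits 2 10 11 -> bits=01110010001110
Op 6: query ant -> checks bit7=0, bit10=1, bit12=1 (has a 0) -> no
Op 7: query ram -> checks bit6=1, bit7=0, bit12=1 (has a 0) -> no
Op 8: query ant -> checks bit7=0, bit10=1, bit12=1 (has a 0) -> no
Op 9: insert ram -> sets bits 6 7 12 -> bits=01110011001110
Op 10: insert cat -> sets bits 0 3 13 -> bits=11110011001111
Op 11: query owl -> checks bit3=1, bit12=1 (all 1) -> maybe
Op 12: query ant -> checks bit7=1, bit10=1, bit12=1 (all 1) -> maybe
Query results in order: no no no no no maybe maybe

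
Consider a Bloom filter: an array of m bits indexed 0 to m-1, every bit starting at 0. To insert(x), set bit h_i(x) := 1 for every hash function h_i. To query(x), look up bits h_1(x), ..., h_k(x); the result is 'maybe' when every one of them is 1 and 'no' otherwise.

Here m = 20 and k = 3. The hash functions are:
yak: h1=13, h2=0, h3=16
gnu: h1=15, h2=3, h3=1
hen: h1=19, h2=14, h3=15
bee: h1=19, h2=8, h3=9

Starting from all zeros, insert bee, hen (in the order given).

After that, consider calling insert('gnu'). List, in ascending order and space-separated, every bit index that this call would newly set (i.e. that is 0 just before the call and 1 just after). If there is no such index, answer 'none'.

Answer: 1 3

Derivation:
Start: bits=00000000000000000000
After insert 'bee': sets bits 8 9 19 -> bits=00000000110000000001
After insert 'hen': sets bits 14 15 19 -> bits=00000000110000110001
insert 'gnu' would touch bits 1 3 15; currently bit1=0, bit3=0, bit15=1
Bits that are 0 among those (would change 0->1): 1 3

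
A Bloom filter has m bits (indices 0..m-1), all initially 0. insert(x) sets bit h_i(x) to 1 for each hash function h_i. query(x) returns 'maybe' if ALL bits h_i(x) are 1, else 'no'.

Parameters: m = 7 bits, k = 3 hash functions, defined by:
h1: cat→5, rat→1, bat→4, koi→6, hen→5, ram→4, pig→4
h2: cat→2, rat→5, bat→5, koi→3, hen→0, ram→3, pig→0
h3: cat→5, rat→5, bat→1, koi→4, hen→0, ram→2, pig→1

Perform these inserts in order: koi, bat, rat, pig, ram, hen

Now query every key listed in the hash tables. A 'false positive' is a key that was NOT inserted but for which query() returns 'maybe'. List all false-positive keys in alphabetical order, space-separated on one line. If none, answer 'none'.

Start: bits=0000000
After insert 'koi': sets bits 3 4 6 -> bits=0001101
After insert 'bat': sets bits 1 4 5 -> bits=0101111
After insert 'rat': sets bits 1 5 -> bits=0101111
After insert 'pig': sets bits 0 1 4 -> bits=1101111
After insert 'ram': sets bits 2 3 4 -> bits=1111111
After insert 'hen': sets bits 0 5 -> bits=1111111
Not inserted: cat — query each against bits=1111111:
query cat: checks bit2=1, bit5=1 (all 1) -> maybe => FALSE POSITIVE
False positives (alphabetical): cat

Answer: cat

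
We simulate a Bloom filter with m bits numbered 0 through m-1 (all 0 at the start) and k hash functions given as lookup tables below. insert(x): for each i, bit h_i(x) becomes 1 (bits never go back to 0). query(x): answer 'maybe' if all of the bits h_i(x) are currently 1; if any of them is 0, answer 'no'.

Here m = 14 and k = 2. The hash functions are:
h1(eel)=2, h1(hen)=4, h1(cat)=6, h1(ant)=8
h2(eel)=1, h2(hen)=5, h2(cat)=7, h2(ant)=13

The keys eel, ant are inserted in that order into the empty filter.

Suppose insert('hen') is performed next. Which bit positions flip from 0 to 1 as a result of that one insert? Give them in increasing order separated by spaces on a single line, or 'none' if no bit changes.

Start: bits=00000000000000
After insert 'eel': sets bits 1 2 -> bits=01100000000000
After insert 'ant': sets bits 8 13 -> bits=01100000100001
insert 'hen' would touch bits 4 5; currently bit4=0, bit5=0
Bits that are 0 among those (would change 0->1): 4 5

Answer: 4 5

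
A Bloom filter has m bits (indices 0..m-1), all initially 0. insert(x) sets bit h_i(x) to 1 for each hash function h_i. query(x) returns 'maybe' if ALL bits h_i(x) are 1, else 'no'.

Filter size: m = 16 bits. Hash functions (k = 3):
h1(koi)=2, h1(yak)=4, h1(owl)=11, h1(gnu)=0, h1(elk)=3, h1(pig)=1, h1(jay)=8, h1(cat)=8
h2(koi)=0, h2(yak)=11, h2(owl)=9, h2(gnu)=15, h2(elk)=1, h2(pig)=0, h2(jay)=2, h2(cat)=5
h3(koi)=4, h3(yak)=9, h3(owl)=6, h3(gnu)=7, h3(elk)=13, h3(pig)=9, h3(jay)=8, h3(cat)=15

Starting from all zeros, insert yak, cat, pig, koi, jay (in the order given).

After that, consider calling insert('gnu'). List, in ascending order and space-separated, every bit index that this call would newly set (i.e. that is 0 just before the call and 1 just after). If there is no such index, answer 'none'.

Answer: 7

Derivation:
Start: bits=0000000000000000
After insert 'yak': sets bits 4 9 11 -> bits=0000100001010000
After insert 'cat': sets bits 5 8 15 -> bits=0000110011010001
After insert 'pig': sets bits 0 1 9 -> bits=1100110011010001
After insert 'koi': sets bits 0 2 4 -> bits=1110110011010001
After insert 'jay': sets bits 2 8 -> bits=1110110011010001
insert 'gnu' would touch bits 0 7 15; currently bit0=1, bit7=0, bit15=1
Bits that are 0 among those (would change 0->1): 7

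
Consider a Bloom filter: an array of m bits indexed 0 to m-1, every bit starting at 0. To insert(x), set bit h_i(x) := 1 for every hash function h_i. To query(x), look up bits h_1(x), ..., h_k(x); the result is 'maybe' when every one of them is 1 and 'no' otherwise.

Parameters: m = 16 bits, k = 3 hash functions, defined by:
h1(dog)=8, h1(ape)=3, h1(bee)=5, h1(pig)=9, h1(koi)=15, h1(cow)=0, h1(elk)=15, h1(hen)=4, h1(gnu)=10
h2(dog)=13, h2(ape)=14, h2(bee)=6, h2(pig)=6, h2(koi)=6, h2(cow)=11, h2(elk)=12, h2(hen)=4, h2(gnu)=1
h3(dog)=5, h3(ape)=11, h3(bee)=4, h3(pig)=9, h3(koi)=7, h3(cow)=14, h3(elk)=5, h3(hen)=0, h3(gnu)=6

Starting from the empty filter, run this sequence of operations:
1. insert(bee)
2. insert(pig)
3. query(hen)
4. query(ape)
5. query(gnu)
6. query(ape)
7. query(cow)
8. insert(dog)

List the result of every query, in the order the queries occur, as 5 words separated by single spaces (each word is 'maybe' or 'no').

Start: bits=0000000000000000
Op 1: insert bee -> sets bits 4 5 6 -> bits=0000111000000000
Op 2: insert pig -> sets bits 6 9 -> bits=0000111001000000
Op 3: query hen -> checks bit0=0, bit4=1 (has a 0) -> no
Op 4: query ape -> checks bit3=0, bit11=0, bit14=0 (has a 0) -> no
Op 5: query gnu -> checks bit1=0, bit6=1, bit10=0 (has a 0) -> no
Op 6: query ape -> checks bit3=0, bit11=0, bit14=0 (has a 0) -> no
Op 7: query cow -> checks bit0=0, bit11=0, bit14=0 (has a 0) -> no
Op 8: insert dog -> sets bits 5 8 13 -> bits=0000111011000100
Query results in order: no no no no no

Answer: no no no no no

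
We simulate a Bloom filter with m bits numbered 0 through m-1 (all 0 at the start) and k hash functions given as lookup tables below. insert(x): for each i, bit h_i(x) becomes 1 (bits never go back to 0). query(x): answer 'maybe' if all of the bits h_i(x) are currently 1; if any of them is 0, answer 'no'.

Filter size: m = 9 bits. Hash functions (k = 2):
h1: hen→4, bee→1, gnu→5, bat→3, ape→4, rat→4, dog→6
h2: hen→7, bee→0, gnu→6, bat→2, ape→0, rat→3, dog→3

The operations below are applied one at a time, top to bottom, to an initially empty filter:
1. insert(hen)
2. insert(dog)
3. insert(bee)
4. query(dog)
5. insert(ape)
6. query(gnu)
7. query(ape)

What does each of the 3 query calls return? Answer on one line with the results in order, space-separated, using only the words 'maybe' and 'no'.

Answer: maybe no maybe

Derivation:
Start: bits=000000000
Op 1: insert hen -> sets bits 4 7 -> bits=000010010
Op 2: insert dog -> sets bits 3 6 -> bits=000110110
Op 3: insert bee -> sets bits 0 1 -> bits=110110110
Op 4: query dog -> checks bit3=1, bit6=1 (all 1) -> maybe
Op 5: insert ape -> sets bits 0 4 -> bits=110110110
Op 6: query gnu -> checks bit5=0, bit6=1 (has a 0) -> no
Op 7: query ape -> checks bit0=1, bit4=1 (all 1) -> maybe
Query results in order: maybe no maybe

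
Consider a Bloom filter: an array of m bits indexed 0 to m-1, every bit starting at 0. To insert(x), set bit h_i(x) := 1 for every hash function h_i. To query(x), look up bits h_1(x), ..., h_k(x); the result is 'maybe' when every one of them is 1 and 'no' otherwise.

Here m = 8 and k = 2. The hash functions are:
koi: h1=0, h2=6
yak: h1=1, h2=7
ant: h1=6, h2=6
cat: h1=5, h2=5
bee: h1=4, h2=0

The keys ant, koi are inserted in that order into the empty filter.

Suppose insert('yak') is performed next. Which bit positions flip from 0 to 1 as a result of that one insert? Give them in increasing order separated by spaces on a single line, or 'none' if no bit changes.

Start: bits=00000000
After insert 'ant': sets bits 6 -> bits=00000010
After insert 'koi': sets bits 0 6 -> bits=10000010
insert 'yak' would touch bits 1 7; currently bit1=0, bit7=0
Bits that are 0 among those (would change 0->1): 1 7

Answer: 1 7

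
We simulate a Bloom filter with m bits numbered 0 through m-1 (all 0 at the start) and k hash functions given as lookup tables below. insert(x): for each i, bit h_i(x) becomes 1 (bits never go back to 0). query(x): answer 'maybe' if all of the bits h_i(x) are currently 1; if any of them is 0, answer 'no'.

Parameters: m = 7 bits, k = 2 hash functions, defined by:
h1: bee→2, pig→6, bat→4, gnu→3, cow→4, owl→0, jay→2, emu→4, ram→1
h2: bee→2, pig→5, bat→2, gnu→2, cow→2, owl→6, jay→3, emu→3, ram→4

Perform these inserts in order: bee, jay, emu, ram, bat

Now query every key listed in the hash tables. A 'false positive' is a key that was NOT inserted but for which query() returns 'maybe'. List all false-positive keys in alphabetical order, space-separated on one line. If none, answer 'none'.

Answer: cow gnu

Derivation:
Start: bits=0000000
After insert 'bee': sets bits 2 -> bits=0010000
After insert 'jay': sets bits 2 3 -> bits=0011000
After insert 'emu': sets bits 3 4 -> bits=0011100
After insert 'ram': sets bits 1 4 -> bits=0111100
After insert 'bat': sets bits 2 4 -> bits=0111100
Not inserted: cow gnu owl pig — query each against bits=0111100:
query cow: checks bit2=1, bit4=1 (all 1) -> maybe => FALSE POSITIVE
query gnu: checks bit2=1, bit3=1 (all 1) -> maybe => FALSE POSITIVE
query owl: checks bit0=0, bit6=0 (has a 0) -> no => not a false positive
query pig: checks bit5=0, bit6=0 (has a 0) -> no => not a false positive
False positives (alphabetical): cow gnu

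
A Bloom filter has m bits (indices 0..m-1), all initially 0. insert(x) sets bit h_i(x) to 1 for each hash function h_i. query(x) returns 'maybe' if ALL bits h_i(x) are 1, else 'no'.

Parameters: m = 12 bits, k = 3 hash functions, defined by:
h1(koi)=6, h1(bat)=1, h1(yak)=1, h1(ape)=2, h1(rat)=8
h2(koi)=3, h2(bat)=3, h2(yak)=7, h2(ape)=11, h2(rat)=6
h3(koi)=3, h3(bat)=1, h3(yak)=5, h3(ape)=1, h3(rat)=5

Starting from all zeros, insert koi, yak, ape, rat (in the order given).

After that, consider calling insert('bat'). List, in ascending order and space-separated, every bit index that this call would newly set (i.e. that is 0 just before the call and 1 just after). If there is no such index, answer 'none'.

Start: bits=000000000000
After insert 'koi': sets bits 3 6 -> bits=000100100000
After insert 'yak': sets bits 1 5 7 -> bits=010101110000
After insert 'ape': sets bits 1 2 11 -> bits=011101110001
After insert 'rat': sets bits 5 6 8 -> bits=011101111001
insert 'bat' would touch bits 1 3; currently bit1=1, bit3=1
Bits that are 0 among those (would change 0->1): none

Answer: none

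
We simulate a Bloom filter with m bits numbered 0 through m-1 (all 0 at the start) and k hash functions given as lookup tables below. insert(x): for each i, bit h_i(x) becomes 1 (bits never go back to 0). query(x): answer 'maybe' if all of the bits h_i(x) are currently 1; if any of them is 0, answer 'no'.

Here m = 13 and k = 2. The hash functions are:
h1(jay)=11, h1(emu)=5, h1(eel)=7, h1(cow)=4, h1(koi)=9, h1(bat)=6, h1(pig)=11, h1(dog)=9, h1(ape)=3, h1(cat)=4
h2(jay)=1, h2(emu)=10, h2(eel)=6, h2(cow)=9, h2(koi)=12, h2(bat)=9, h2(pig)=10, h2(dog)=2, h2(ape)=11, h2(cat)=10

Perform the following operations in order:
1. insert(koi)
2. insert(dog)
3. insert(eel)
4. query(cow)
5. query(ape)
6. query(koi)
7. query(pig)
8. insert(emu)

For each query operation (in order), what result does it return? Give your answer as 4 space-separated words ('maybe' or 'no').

Answer: no no maybe no

Derivation:
Start: bits=0000000000000
Op 1: insert koi -> sets bits 9 12 -> bits=0000000001001
Op 2: insert dog -> sets bits 2 9 -> bits=0010000001001
Op 3: insert eel -> sets bits 6 7 -> bits=0010001101001
Op 4: query cow -> checks bit4=0, bit9=1 (has a 0) -> no
Op 5: query ape -> checks bit3=0, bit11=0 (has a 0) -> no
Op 6: query koi -> checks bit9=1, bit12=1 (all 1) -> maybe
Op 7: query pig -> checks bit10=0, bit11=0 (has a 0) -> no
Op 8: insert emu -> sets bits 5 10 -> bits=0010011101101
Query results in order: no no maybe no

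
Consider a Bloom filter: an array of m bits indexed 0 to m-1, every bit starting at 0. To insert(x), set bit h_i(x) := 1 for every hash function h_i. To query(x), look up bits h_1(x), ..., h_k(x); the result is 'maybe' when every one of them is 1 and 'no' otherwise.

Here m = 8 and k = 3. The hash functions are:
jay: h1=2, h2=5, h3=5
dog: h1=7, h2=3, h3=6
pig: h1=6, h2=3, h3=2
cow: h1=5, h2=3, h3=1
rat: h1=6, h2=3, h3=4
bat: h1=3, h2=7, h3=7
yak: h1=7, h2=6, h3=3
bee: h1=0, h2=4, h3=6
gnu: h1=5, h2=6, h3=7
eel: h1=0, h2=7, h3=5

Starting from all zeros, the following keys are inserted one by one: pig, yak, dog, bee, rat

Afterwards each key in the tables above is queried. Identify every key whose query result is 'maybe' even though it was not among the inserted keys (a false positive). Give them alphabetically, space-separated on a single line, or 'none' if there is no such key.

Start: bits=00000000
After insert 'pig': sets bits 2 3 6 -> bits=00110010
After insert 'yak': sets bits 3 6 7 -> bits=00110011
After insert 'dog': sets bits 3 6 7 -> bits=00110011
After insert 'bee': sets bits 0 4 6 -> bits=10111011
After insert 'rat': sets bits 3 4 6 -> bits=10111011
Not inserted: bat cow eel gnu jay — query each against bits=10111011:
query bat: checks bit3=1, bit7=1 (all 1) -> maybe => FALSE POSITIVE
query cow: checks bit1=0, bit3=1, bit5=0 (has a 0) -> no => not a false positive
query eel: checks bit0=1, bit5=0, bit7=1 (has a 0) -> no => not a false positive
query gnu: checks bit5=0, bit6=1, bit7=1 (has a 0) -> no => not a false positive
query jay: checks bit2=1, bit5=0 (has a 0) -> no => not a false positive
False positives (alphabetical): bat

Answer: bat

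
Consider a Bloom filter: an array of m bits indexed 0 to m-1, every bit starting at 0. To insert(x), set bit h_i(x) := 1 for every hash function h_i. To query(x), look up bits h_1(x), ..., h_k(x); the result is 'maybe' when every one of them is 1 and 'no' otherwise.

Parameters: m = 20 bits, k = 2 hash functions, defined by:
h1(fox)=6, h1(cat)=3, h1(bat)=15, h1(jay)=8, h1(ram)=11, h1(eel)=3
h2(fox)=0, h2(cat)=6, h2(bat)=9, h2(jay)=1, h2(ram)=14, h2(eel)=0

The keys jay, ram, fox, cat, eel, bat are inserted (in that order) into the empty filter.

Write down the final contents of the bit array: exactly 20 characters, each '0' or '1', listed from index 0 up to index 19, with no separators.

Start: bits=00000000000000000000
After insert 'jay': sets bits 1 8 -> bits=01000000100000000000
After insert 'ram': sets bits 11 14 -> bits=01000000100100100000
After insert 'fox': sets bits 0 6 -> bits=11000010100100100000
After insert 'cat': sets bits 3 6 -> bits=11010010100100100000
After insert 'eel': sets bits 0 3 -> bits=11010010100100100000
After insert 'bat': sets bits 9 15 -> bits=11010010110100110000

Answer: 11010010110100110000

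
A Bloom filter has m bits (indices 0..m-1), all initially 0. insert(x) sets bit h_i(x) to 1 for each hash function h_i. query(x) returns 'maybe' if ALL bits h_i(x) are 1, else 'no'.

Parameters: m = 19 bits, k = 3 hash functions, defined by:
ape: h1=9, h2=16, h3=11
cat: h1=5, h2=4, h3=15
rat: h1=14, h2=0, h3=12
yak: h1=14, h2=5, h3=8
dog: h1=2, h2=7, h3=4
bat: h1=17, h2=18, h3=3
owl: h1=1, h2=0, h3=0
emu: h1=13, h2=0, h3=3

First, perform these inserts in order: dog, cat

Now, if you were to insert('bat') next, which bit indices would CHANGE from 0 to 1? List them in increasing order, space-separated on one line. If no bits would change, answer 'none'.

Start: bits=0000000000000000000
After insert 'dog': sets bits 2 4 7 -> bits=0010100100000000000
After insert 'cat': sets bits 4 5 15 -> bits=0010110100000001000
insert 'bat' would touch bits 3 17 18; currently bit3=0, bit17=0, bit18=0
Bits that are 0 among those (would change 0->1): 3 17 18

Answer: 3 17 18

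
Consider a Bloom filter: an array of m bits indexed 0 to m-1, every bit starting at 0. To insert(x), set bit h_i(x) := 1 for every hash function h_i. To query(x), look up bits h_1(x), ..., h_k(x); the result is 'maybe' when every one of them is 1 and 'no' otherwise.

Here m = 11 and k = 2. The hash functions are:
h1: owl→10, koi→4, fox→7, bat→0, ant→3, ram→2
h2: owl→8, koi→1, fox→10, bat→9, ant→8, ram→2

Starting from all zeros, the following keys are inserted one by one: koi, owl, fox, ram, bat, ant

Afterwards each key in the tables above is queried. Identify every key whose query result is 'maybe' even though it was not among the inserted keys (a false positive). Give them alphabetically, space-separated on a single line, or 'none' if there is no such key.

Answer: none

Derivation:
Start: bits=00000000000
After insert 'koi': sets bits 1 4 -> bits=01001000000
After insert 'owl': sets bits 8 10 -> bits=01001000101
After insert 'fox': sets bits 7 10 -> bits=01001001101
After insert 'ram': sets bits 2 -> bits=01101001101
After insert 'bat': sets bits 0 9 -> bits=11101001111
After insert 'ant': sets bits 3 8 -> bits=11111001111
Not inserted: (none) — query each against bits=11111001111:
False positives (alphabetical): none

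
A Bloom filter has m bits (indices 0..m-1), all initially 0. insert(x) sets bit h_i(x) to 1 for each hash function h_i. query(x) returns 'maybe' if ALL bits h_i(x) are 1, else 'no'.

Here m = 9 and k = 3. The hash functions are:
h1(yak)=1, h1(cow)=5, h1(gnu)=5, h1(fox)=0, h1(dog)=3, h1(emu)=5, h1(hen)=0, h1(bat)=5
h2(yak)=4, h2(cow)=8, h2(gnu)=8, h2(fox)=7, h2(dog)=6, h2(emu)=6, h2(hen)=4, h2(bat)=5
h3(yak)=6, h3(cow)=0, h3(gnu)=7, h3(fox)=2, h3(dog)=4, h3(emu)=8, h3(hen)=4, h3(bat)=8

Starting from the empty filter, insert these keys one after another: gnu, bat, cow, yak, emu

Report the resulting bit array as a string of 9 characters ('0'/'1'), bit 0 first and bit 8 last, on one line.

Start: bits=000000000
After insert 'gnu': sets bits 5 7 8 -> bits=000001011
After insert 'bat': sets bits 5 8 -> bits=000001011
After insert 'cow': sets bits 0 5 8 -> bits=100001011
After insert 'yak': sets bits 1 4 6 -> bits=110011111
After insert 'emu': sets bits 5 6 8 -> bits=110011111

Answer: 110011111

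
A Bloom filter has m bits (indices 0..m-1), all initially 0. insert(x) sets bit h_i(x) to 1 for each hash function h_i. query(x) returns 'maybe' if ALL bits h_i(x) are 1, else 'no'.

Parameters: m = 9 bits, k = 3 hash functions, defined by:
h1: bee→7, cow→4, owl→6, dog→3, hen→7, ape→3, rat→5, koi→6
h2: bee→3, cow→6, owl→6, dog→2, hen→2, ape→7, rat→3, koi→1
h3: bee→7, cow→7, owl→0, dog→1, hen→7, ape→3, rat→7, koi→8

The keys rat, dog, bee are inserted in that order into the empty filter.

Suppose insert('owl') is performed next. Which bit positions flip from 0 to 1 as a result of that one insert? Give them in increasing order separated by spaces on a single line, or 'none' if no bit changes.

Answer: 0 6

Derivation:
Start: bits=000000000
After insert 'rat': sets bits 3 5 7 -> bits=000101010
After insert 'dog': sets bits 1 2 3 -> bits=011101010
After insert 'bee': sets bits 3 7 -> bits=011101010
insert 'owl' would touch bits 0 6; currently bit0=0, bit6=0
Bits that are 0 among those (would change 0->1): 0 6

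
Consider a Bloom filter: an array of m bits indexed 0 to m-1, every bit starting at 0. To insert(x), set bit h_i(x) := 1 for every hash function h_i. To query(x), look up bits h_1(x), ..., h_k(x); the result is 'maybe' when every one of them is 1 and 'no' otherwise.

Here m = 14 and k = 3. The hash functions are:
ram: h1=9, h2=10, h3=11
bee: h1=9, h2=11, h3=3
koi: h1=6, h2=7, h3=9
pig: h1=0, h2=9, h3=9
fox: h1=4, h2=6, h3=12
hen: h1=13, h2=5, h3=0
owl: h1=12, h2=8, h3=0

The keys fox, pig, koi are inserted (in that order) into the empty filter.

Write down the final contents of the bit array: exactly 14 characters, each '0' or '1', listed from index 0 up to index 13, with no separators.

Start: bits=00000000000000
After insert 'fox': sets bits 4 6 12 -> bits=00001010000010
After insert 'pig': sets bits 0 9 -> bits=10001010010010
After insert 'koi': sets bits 6 7 9 -> bits=10001011010010

Answer: 10001011010010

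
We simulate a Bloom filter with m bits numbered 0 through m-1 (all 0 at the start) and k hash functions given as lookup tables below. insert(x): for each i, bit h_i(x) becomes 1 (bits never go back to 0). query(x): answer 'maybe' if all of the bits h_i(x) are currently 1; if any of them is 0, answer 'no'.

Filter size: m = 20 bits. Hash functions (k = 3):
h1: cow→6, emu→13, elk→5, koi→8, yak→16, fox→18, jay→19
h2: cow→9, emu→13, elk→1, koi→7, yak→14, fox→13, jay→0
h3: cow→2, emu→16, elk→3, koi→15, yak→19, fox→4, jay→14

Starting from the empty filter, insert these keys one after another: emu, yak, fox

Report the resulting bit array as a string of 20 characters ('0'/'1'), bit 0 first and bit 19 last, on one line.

Answer: 00001000000001101011

Derivation:
Start: bits=00000000000000000000
After insert 'emu': sets bits 13 16 -> bits=00000000000001001000
After insert 'yak': sets bits 14 16 19 -> bits=00000000000001101001
After insert 'fox': sets bits 4 13 18 -> bits=00001000000001101011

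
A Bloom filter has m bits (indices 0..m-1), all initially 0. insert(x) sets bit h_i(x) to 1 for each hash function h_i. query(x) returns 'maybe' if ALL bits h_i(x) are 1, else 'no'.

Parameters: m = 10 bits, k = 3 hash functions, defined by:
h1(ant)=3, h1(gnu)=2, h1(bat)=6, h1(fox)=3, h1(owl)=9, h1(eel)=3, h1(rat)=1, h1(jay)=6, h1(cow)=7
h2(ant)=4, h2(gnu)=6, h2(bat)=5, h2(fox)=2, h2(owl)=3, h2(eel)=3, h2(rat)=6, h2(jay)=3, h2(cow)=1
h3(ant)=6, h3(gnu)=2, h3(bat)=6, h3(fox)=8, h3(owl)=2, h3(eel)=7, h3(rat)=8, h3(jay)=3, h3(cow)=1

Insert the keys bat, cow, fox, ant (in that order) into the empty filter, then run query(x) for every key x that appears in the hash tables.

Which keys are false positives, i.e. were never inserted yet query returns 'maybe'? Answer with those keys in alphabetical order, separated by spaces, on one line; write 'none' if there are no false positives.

Answer: eel gnu jay rat

Derivation:
Start: bits=0000000000
After insert 'bat': sets bits 5 6 -> bits=0000011000
After insert 'cow': sets bits 1 7 -> bits=0100011100
After insert 'fox': sets bits 2 3 8 -> bits=0111011110
After insert 'ant': sets bits 3 4 6 -> bits=0111111110
Not inserted: eel gnu jay owl rat — query each against bits=0111111110:
query eel: checks bit3=1, bit7=1 (all 1) -> maybe => FALSE POSITIVE
query gnu: checks bit2=1, bit6=1 (all 1) -> maybe => FALSE POSITIVE
query jay: checks bit3=1, bit6=1 (all 1) -> maybe => FALSE POSITIVE
query owl: checks bit2=1, bit3=1, bit9=0 (has a 0) -> no => not a false positive
query rat: checks bit1=1, bit6=1, bit8=1 (all 1) -> maybe => FALSE POSITIVE
False positives (alphabetical): eel gnu jay rat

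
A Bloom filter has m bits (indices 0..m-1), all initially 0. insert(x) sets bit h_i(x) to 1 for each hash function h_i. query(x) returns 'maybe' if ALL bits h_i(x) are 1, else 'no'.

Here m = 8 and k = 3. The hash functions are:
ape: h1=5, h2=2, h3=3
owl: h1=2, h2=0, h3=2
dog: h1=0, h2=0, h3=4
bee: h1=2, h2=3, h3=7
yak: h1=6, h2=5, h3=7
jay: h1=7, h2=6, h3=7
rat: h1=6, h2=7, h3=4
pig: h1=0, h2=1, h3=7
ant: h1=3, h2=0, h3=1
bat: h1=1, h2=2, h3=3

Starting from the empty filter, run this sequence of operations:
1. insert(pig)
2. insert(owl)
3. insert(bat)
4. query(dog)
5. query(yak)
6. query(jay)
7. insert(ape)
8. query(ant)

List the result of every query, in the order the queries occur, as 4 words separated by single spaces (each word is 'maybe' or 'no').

Start: bits=00000000
Op 1: insert pig -> sets bits 0 1 7 -> bits=11000001
Op 2: insert owl -> sets bits 0 2 -> bits=11100001
Op 3: insert bat -> sets bits 1 2 3 -> bits=11110001
Op 4: query dog -> checks bit0=1, bit4=0 (has a 0) -> no
Op 5: query yak -> checks bit5=0, bit6=0, bit7=1 (has a 0) -> no
Op 6: query jay -> checks bit6=0, bit7=1 (has a 0) -> no
Op 7: insert ape -> sets bits 2 3 5 -> bits=11110101
Op 8: query ant -> checks bit0=1, bit1=1, bit3=1 (all 1) -> maybe
Query results in order: no no no maybe

Answer: no no no maybe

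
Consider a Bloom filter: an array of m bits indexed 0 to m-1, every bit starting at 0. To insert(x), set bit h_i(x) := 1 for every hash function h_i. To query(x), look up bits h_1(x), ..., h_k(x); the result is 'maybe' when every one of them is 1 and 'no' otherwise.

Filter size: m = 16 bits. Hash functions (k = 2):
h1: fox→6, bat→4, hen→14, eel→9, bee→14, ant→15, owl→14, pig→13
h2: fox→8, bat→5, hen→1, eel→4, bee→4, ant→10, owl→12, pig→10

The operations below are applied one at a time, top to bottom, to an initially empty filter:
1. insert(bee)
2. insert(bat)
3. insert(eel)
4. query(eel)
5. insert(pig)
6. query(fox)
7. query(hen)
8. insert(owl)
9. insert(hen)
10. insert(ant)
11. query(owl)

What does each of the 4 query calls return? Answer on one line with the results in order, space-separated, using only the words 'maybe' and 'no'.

Answer: maybe no no maybe

Derivation:
Start: bits=0000000000000000
Op 1: insert bee -> sets bits 4 14 -> bits=0000100000000010
Op 2: insert bat -> sets bits 4 5 -> bits=0000110000000010
Op 3: insert eel -> sets bits 4 9 -> bits=0000110001000010
Op 4: query eel -> checks bit4=1, bit9=1 (all 1) -> maybe
Op 5: insert pig -> sets bits 10 13 -> bits=0000110001100110
Op 6: query fox -> checks bit6=0, bit8=0 (has a 0) -> no
Op 7: query hen -> checks bit1=0, bit14=1 (has a 0) -> no
Op 8: insert owl -> sets bits 12 14 -> bits=0000110001101110
Op 9: insert hen -> sets bits 1 14 -> bits=0100110001101110
Op 10: insert ant -> sets bits 10 15 -> bits=0100110001101111
Op 11: query owl -> checks bit12=1, bit14=1 (all 1) -> maybe
Query results in order: maybe no no maybe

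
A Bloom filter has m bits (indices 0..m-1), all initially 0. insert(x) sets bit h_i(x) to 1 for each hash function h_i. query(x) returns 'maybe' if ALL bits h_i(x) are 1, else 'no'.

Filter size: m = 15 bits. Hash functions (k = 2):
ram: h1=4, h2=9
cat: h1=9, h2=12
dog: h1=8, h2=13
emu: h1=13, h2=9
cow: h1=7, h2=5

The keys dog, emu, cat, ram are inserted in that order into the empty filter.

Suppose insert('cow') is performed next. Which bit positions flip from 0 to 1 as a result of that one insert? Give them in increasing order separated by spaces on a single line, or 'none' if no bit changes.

Start: bits=000000000000000
After insert 'dog': sets bits 8 13 -> bits=000000001000010
After insert 'emu': sets bits 9 13 -> bits=000000001100010
After insert 'cat': sets bits 9 12 -> bits=000000001100110
After insert 'ram': sets bits 4 9 -> bits=000010001100110
insert 'cow' would touch bits 5 7; currently bit5=0, bit7=0
Bits that are 0 among those (would change 0->1): 5 7

Answer: 5 7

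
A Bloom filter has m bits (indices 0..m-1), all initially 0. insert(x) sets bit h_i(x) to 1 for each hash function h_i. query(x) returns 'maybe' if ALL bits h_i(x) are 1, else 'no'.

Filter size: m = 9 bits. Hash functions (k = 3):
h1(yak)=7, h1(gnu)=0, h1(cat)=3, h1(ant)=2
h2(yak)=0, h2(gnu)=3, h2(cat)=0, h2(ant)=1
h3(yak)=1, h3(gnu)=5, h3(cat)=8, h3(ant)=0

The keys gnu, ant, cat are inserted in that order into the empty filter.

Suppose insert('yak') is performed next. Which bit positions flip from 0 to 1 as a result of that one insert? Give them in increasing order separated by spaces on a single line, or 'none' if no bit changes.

Answer: 7

Derivation:
Start: bits=000000000
After insert 'gnu': sets bits 0 3 5 -> bits=100101000
After insert 'ant': sets bits 0 1 2 -> bits=111101000
After insert 'cat': sets bits 0 3 8 -> bits=111101001
insert 'yak' would touch bits 0 1 7; currently bit0=1, bit1=1, bit7=0
Bits that are 0 among those (would change 0->1): 7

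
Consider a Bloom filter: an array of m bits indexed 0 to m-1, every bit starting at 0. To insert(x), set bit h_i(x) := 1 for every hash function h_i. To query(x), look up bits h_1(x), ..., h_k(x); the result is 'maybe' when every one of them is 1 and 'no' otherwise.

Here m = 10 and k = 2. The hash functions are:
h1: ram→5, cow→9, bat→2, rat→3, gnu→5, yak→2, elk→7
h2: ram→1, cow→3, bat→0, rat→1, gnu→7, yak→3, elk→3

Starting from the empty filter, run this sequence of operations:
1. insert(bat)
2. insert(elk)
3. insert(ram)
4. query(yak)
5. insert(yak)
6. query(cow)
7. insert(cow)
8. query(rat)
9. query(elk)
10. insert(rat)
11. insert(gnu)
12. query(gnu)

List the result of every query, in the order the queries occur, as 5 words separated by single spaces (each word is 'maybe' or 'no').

Start: bits=0000000000
Op 1: insert bat -> sets bits 0 2 -> bits=1010000000
Op 2: insert elk -> sets bits 3 7 -> bits=1011000100
Op 3: insert ram -> sets bits 1 5 -> bits=1111010100
Op 4: query yak -> checks bit2=1, bit3=1 (all 1) -> maybe
Op 5: insert yak -> sets bits 2 3 -> bits=1111010100
Op 6: query cow -> checks bit3=1, bit9=0 (has a 0) -> no
Op 7: insert cow -> sets bits 3 9 -> bits=1111010101
Op 8: query rat -> checks bit1=1, bit3=1 (all 1) -> maybe
Op 9: query elk -> checks bit3=1, bit7=1 (all 1) -> maybe
Op 10: insert rat -> sets bits 1 3 -> bits=1111010101
Op 11: insert gnu -> sets bits 5 7 -> bits=1111010101
Op 12: query gnu -> checks bit5=1, bit7=1 (all 1) -> maybe
Query results in order: maybe no maybe maybe maybe

Answer: maybe no maybe maybe maybe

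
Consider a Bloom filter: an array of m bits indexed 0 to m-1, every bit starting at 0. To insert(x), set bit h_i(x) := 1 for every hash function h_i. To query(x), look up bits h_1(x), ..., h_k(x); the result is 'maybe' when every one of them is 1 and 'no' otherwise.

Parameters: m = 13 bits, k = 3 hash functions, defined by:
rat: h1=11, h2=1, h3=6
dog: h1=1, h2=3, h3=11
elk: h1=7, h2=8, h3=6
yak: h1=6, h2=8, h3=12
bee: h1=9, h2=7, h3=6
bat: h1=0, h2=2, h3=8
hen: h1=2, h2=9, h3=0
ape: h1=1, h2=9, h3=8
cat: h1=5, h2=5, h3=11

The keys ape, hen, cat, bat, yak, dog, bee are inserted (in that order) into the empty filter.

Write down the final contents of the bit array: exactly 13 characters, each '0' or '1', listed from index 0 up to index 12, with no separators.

Start: bits=0000000000000
After insert 'ape': sets bits 1 8 9 -> bits=0100000011000
After insert 'hen': sets bits 0 2 9 -> bits=1110000011000
After insert 'cat': sets bits 5 11 -> bits=1110010011010
After insert 'bat': sets bits 0 2 8 -> bits=1110010011010
After insert 'yak': sets bits 6 8 12 -> bits=1110011011011
After insert 'dog': sets bits 1 3 11 -> bits=1111011011011
After insert 'bee': sets bits 6 7 9 -> bits=1111011111011

Answer: 1111011111011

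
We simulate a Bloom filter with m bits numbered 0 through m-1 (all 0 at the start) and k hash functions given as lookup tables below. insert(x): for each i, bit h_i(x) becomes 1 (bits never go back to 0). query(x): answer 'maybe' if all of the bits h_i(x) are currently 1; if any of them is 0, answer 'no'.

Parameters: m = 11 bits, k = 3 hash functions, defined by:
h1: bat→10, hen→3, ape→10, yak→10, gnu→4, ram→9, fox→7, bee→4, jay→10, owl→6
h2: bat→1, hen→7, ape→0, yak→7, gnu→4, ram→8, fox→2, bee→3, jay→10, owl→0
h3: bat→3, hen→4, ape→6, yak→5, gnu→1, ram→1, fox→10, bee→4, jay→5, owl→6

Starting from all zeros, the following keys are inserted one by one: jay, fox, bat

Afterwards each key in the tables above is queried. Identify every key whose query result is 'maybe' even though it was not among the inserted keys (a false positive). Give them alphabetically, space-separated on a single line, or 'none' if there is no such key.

Start: bits=00000000000
After insert 'jay': sets bits 5 10 -> bits=00000100001
After insert 'fox': sets bits 2 7 10 -> bits=00100101001
After insert 'bat': sets bits 1 3 10 -> bits=01110101001
Not inserted: ape bee gnu hen owl ram yak — query each against bits=01110101001:
query ape: checks bit0=0, bit6=0, bit10=1 (has a 0) -> no => not a false positive
query bee: checks bit3=1, bit4=0 (has a 0) -> no => not a false positive
query gnu: checks bit1=1, bit4=0 (has a 0) -> no => not a false positive
query hen: checks bit3=1, bit4=0, bit7=1 (has a 0) -> no => not a false positive
query owl: checks bit0=0, bit6=0 (has a 0) -> no => not a false positive
query ram: checks bit1=1, bit8=0, bit9=0 (has a 0) -> no => not a false positive
query yak: checks bit5=1, bit7=1, bit10=1 (all 1) -> maybe => FALSE POSITIVE
False positives (alphabetical): yak

Answer: yak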